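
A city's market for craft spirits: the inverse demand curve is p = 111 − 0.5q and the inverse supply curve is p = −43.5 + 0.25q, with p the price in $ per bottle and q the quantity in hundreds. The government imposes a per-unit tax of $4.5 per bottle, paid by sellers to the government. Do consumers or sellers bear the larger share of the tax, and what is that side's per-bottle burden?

Inverting to q(p) form: qd = 222 − 2p; qs = 4p + 174.
Without the tax, 222 − 2p = 4p + 174 gives 6p = 48, so p* = $8 and q* = 206.
With the tax collected from sellers, supply shifts: qs = 4(p − 4.5) + 174.
New equilibrium: consumers pay $11, sellers receive $6.5, q = 200. (Wedge: pb − ps = 4.5.)
Per-bottle burden: consumers $3, sellers $1.5.
Consumers take the larger share because demand is less price-elastic here (demand slope 2 vs supply slope 4).
The less price-elastic side of the market bears the larger share of a per-unit tax.

Consumers bear the larger share: $3 per bottle.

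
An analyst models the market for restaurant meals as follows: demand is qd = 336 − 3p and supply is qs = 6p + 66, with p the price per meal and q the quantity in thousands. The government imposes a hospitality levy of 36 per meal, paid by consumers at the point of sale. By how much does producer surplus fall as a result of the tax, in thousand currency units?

Before the tax: set 336 − 3p = 6p + 66 → p* = 30, q* = 246.
With the tax collected from consumers, demand (in seller-price terms) shifts: qd = 336 − 3(p + 36).
New equilibrium: consumers pay 54, sellers receive 18, q = 174. (Wedge: pb − ps = 36.)
ΔPS is the trapezoid between Q = 174 and Q = 246 of height 12: ½ · (246 + 174) · 12 = 2520.

Producer surplus falls by 2520 thousand.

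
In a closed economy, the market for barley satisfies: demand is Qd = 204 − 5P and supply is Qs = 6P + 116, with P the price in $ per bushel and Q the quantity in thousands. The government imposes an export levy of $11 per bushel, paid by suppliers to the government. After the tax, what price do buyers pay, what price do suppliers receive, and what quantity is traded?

Before the tax: set 204 − 5P = 6P + 116 → P* = $8, Q* = 164.
With the tax collected from suppliers, supply shifts: Qs = 6(P − 11) + 116.
Solving gives Q = 134 with buyers paying $14 and suppliers receiving $3 (the $11 wedge).
The less price-elastic side of the market bears the larger share of a per-unit tax.

Buyers pay $14; suppliers receive $3; quantity = 134.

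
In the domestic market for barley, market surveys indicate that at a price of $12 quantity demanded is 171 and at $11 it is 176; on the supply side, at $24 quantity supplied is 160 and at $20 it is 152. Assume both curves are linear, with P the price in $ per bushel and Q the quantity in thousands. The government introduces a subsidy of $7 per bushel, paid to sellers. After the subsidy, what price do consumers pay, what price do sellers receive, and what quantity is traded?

Consumers pay $15; sellers receive $22; quantity = 156.

Demand slope: (176 − 171)/(11 − 12) = -5, so Qd = 231 − 5P.
Supply slope: (152 − 160)/(20 − 24) = 2, so Qs = 2P + 112.
Without the subsidy, 231 − 5P = 2P + 112 gives 7P = 119, so P* = $17 and Q* = 146.
With a per-unit subsidy paid to sellers, each receives P + 7 per unit sold, so supply becomes Qs = 2(P + 7) + 112.
New equilibrium: consumers pay $15, sellers receive $22, Q = 156. (Wedge: Pb − Ps = −7.)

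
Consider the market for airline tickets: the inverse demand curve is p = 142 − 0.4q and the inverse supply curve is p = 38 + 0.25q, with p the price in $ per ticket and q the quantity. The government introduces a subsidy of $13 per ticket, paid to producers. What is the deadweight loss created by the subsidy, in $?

Inverting to q(p) form: qd = 355 − 2.5p; qs = 4p − 152.
Before the subsidy: set 355 − 2.5p = 4p − 152 → p* = $78, q* = 160.
With a per-unit subsidy paid to producers, each receives p + 13 per unit sold, so supply becomes qs = 4(p + 13) − 152.
Solving gives q = 180 with consumers paying $70 and producers receiving $83 (the $13 wedge).
Quantity rises by |ΔQ| = |160 − 180| = 20.
DWL = ½ · t · |ΔQ| = ½ · 13 · 20 = $130.

Deadweight loss = $130.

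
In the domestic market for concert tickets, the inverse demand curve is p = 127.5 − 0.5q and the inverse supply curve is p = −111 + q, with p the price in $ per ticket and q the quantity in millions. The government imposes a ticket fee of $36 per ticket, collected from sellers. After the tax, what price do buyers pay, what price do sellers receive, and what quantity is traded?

Buyers pay $60; sellers receive $24; quantity = 135.

Inverting to q(p) form: qd = 255 − 2p; qs = p + 111.
Without the tax, 255 − 2p = p + 111 gives 3p = 144, so p* = $48 and q* = 159.
With the tax collected from sellers, supply shifts: qs = (p − 36) + 111.
New equilibrium: buyers pay $60, sellers receive $24, q = 135. (Wedge: pb − ps = 36.)
The less price-elastic side of the market bears the larger share of a per-unit tax.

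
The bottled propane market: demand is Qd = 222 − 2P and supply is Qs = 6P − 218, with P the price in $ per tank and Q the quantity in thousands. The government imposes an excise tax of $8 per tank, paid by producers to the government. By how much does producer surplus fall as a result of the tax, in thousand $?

Without the tax, 222 − 2P = 6P − 218 gives 8P = 440, so P* = $55 and Q* = 112.
With the tax collected from producers, supply shifts: Qs = 6(P − 8) − 218.
Solving gives Q = 100 with consumers paying $61 and producers receiving $53 (the $8 wedge).
ΔPS is the trapezoid between Q = 100 and Q = 112 of height $2: ½ · (112 + 100) · 2 = $212.

Producer surplus falls by $212 thousand.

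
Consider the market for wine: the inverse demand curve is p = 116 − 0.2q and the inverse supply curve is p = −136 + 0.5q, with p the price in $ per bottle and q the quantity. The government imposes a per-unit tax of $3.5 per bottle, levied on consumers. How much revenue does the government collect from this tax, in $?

Tax revenue = $1242.5.

Rewrite in direct form: qd = 580 − 5p and qs = 2p + 272.
Without the tax, 580 − 5p = 2p + 272 gives 7p = 308, so p* = $44 and q* = 360.
With the tax collected from consumers, demand (in seller-price terms) shifts: qd = 580 − 5(p + 3.5).
Solving gives q = 355 with consumers paying $45 and producers receiving $41.5 (the $3.5 wedge).
Revenue = t · Q = 3.5 · 355 = $1242.5.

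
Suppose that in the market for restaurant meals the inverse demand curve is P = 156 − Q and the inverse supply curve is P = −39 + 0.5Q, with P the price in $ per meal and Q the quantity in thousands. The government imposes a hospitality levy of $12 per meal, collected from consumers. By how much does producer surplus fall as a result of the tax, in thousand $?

Inverting to Q(P) form: Qd = 156 − P; Qs = 2P + 78.
Without the tax, 156 − P = 2P + 78 gives 3P = 78, so P* = $26 and Q* = 130.
With the tax collected from consumers, demand (in seller-price terms) shifts: Qd = 156 − (P + 12).
Solving gives Q = 122 with consumers paying $34 and producers receiving $22 (the $12 wedge).
ΔPS is the trapezoid between Q = 122 and Q = 130 of height $4: ½ · (130 + 122) · 4 = $504.

Producer surplus falls by $504 thousand.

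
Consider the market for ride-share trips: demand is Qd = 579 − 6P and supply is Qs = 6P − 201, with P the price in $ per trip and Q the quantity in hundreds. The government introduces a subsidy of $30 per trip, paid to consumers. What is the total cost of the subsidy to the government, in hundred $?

Government outlay = $8370 hundred.

Before the subsidy: set 579 − 6P = 6P − 201 → P* = $65, Q* = 189.
With a per-unit subsidy paid to consumers, each effectively pays P − 30, so demand becomes Qd = 579 − 6(P − 30).
New equilibrium: consumers pay $50, suppliers receive $80, Q = 279. (Wedge: Pb − Ps = −30.)
Outlay = t · Q = 30 · 279 = $8370.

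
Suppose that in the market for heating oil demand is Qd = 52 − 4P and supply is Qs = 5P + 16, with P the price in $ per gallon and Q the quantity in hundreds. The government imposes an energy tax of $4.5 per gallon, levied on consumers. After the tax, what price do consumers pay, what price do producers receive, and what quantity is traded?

Consumers pay $6.5; producers receive $2; quantity = 26.

Without the tax, 52 − 4P = 5P + 16 gives 9P = 36, so P* = $4 and Q* = 36.
With the tax collected from consumers, demand (in seller-price terms) shifts: Qd = 52 − 4(P + 4.5).
Solving gives Q = 26 with consumers paying $6.5 and producers receiving $2 (the $4.5 wedge).
The less price-elastic side of the market bears the larger share of a per-unit tax.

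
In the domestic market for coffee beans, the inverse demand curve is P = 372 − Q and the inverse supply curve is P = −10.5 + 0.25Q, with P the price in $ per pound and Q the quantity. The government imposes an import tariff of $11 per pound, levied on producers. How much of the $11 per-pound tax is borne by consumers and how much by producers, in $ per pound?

Consumers bear $8.8 per pound; producers bear $2.2 per pound.

Rewrite in direct form: Qd = 372 − P and Qs = 4P + 42.
Before the tax: set 372 − P = 4P + 42 → P* = $66, Q* = 306.
With the tax collected from producers, supply shifts: Qs = 4(P − 11) + 42.
New equilibrium: consumers pay $74.8, producers receive $63.8, Q = 297.2. (Wedge: Pb − Ps = 11.)
Burden on consumers: $8.8; on producers: $2.2. (They sum to $11.)
The less price-elastic side of the market bears the larger share of a per-unit tax.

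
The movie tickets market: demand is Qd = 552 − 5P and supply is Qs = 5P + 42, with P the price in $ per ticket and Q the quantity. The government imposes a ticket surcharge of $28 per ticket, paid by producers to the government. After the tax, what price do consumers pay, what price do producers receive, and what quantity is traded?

Consumers pay $65; producers receive $37; quantity = 227.

Before the tax: set 552 − 5P = 5P + 42 → P* = $51, Q* = 297.
With the tax collected from producers, supply shifts: Qs = 5(P − 28) + 42.
Solving gives Q = 227 with consumers paying $65 and producers receiving $37 (the $28 wedge).
The less price-elastic side of the market bears the larger share of a per-unit tax.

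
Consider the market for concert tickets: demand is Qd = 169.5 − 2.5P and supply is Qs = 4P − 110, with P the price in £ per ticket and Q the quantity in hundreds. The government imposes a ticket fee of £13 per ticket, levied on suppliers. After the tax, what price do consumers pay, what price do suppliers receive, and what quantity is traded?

Consumers pay £51; suppliers receive £38; quantity = 42.

Before the tax: set 169.5 − 2.5P = 4P − 110 → P* = £43, Q* = 62.
With the tax collected from suppliers, supply shifts: Qs = 4(P − 13) − 110.
Solving gives Q = 42 with consumers paying £51 and suppliers receiving £38 (the £13 wedge).
The less price-elastic side of the market bears the larger share of a per-unit tax.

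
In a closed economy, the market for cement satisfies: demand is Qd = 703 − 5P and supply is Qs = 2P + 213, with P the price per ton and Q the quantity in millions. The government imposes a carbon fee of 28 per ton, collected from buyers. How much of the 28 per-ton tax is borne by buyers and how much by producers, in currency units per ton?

Buyers bear 8 per ton; producers bear 20 per ton.

Before the tax: set 703 − 5P = 2P + 213 → P* = 70, Q* = 353.
With the tax collected from buyers, demand (in seller-price terms) shifts: Qd = 703 − 5(P + 28).
New equilibrium: buyers pay 78, producers receive 50, Q = 313. (Wedge: Pb − Ps = 28.)
Burden on buyers: 8; on producers: 20. (They sum to 28.)
The less price-elastic side of the market bears the larger share of a per-unit tax.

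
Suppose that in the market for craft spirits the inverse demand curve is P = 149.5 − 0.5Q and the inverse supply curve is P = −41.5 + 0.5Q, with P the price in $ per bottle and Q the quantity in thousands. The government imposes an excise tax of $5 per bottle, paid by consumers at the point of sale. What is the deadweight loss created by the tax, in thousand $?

Deadweight loss = $12.5 thousand.

Inverting to Q(P) form: Qd = 299 − 2P; Qs = 2P + 83.
Without the tax, 299 − 2P = 2P + 83 gives 4P = 216, so P* = $54 and Q* = 191.
With the tax collected from consumers, demand (in seller-price terms) shifts: Qd = 299 − 2(P + 5).
Solving gives Q = 186 with consumers paying $56.5 and suppliers receiving $51.5 (the $5 wedge).
Quantity falls by |ΔQ| = |191 − 186| = 5.
DWL = ½ · t · |ΔQ| = ½ · 5 · 5 = $12.5.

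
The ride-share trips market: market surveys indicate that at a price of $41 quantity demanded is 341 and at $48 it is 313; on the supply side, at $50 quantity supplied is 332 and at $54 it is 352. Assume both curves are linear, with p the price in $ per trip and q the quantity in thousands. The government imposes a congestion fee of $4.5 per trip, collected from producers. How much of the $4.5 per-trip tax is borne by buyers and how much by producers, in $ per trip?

Buyers bear $2.5 per trip; producers bear $2 per trip.

Demand slope: (313 − 341)/(48 − 41) = -4, so qd = 505 − 4p.
Supply slope: (352 − 332)/(54 − 50) = 5, so qs = 5p + 82.
Before the tax: set 505 − 4p = 5p + 82 → p* = $47, q* = 317.
With the tax collected from producers, supply shifts: qs = 5(p − 4.5) + 82.
New equilibrium: buyers pay $49.5, producers receive $45, q = 307. (Wedge: pb − ps = 4.5.)
Burden on buyers: $2.5; on producers: $2. (They sum to $4.5.)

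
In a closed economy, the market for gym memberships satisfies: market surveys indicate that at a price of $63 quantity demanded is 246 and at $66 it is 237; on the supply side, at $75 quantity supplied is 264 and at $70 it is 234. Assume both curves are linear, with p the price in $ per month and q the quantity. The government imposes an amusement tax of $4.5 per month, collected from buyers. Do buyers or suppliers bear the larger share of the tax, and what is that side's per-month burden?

Demand slope: (237 − 246)/(66 − 63) = -3, so qd = 435 − 3p.
Supply slope: (234 − 264)/(70 − 75) = 6, so qs = 6p − 186.
Without the tax, 435 − 3p = 6p − 186 gives 9p = 621, so p* = $69 and q* = 228.
With the tax collected from buyers, demand (in seller-price terms) shifts: qd = 435 − 3(p + 4.5).
Solving gives q = 219 with buyers paying $72 and suppliers receiving $67.5 (the $4.5 wedge).
Per-month burden: buyers $3, suppliers $1.5.
Buyers take the larger share because demand is less price-elastic here (demand slope 3 vs supply slope 6).
The less price-elastic side of the market bears the larger share of a per-unit tax.

Buyers bear the larger share: $3 per month.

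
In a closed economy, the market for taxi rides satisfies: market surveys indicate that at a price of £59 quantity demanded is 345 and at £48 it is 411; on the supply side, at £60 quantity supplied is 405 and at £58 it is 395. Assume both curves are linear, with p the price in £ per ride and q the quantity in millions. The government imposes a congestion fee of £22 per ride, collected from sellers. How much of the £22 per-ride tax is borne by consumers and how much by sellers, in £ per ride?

Consumers bear £10 per ride; sellers bear £12 per ride.

Demand slope: (411 − 345)/(48 − 59) = -6, so qd = 699 − 6p.
Supply slope: (395 − 405)/(58 − 60) = 5, so qs = 5p + 105.
Without the tax, 699 − 6p = 5p + 105 gives 11p = 594, so p* = £54 and q* = 375.
With the tax collected from sellers, supply shifts: qs = 5(p − 22) + 105.
New equilibrium: consumers pay £64, sellers receive £42, q = 315. (Wedge: pb − ps = 22.)
Burden on consumers: £10; on sellers: £12. (They sum to £22.)
The less price-elastic side of the market bears the larger share of a per-unit tax.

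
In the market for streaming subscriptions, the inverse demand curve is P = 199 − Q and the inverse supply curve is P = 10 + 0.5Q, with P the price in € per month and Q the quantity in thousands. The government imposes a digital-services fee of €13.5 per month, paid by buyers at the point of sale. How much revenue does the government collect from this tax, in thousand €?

Inverting to Q(P) form: Qd = 199 − P; Qs = 2P − 20.
Without the tax, 199 − P = 2P − 20 gives 3P = 219, so P* = €73 and Q* = 126.
With the tax collected from buyers, demand (in seller-price terms) shifts: Qd = 199 − (P + 13.5).
Solving gives Q = 117 with buyers paying €82 and suppliers receiving €68.5 (the €13.5 wedge).
Revenue = t · Q = 13.5 · 117 = €1579.5.

Tax revenue = €1579.5 thousand.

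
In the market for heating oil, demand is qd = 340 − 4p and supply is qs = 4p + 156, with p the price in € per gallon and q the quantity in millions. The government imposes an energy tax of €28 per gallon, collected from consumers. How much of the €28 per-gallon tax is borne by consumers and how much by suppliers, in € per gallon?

Without the tax, 340 − 4p = 4p + 156 gives 8p = 184, so p* = €23 and q* = 248.
With the tax collected from consumers, demand (in seller-price terms) shifts: qd = 340 − 4(p + 28).
Solving gives q = 192 with consumers paying €37 and suppliers receiving €9 (the €28 wedge).
Burden on consumers: €14; on suppliers: €14. (They sum to €28.)

Consumers bear €14 per gallon; suppliers bear €14 per gallon.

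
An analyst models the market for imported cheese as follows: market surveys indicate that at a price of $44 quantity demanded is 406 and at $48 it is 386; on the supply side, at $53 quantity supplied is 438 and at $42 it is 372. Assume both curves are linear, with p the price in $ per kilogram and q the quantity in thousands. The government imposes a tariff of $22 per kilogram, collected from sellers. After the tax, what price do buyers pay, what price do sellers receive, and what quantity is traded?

Demand slope: (386 − 406)/(48 − 44) = -5, so qd = 626 − 5p.
Supply slope: (372 − 438)/(42 − 53) = 6, so qs = 6p + 120.
Without the tax, 626 − 5p = 6p + 120 gives 11p = 506, so p* = $46 and q* = 396.
With the tax collected from sellers, supply shifts: qs = 6(p − 22) + 120.
New equilibrium: buyers pay $58, sellers receive $36, q = 336. (Wedge: pb − ps = 22.)

Buyers pay $58; sellers receive $36; quantity = 336.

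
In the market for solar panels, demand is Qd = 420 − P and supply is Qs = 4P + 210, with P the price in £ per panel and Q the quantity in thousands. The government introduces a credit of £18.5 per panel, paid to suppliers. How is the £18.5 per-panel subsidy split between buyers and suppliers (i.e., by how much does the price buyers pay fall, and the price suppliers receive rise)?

Without the subsidy, 420 − P = 4P + 210 gives 5P = 210, so P* = £42 and Q* = 378.
With a per-unit subsidy paid to suppliers, each receives P + 18.5 per unit sold, so supply becomes Qs = 4(P + 18.5) + 210.
Solving gives Q = 392.8 with buyers paying £27.2 and suppliers receiving £45.7 (the £18.5 wedge).
Gain to buyers: £14.8; to suppliers: £3.7. (They sum to £18.5.)

Buyers gain £14.8 per panel; suppliers gain £3.7 per panel.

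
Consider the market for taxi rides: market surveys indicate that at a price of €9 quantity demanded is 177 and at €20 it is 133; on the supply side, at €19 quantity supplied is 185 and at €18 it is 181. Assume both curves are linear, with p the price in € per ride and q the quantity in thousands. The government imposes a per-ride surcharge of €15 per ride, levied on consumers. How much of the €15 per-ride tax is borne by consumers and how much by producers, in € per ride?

Demand slope: (133 − 177)/(20 − 9) = -4, so qd = 213 − 4p.
Supply slope: (181 − 185)/(18 − 19) = 4, so qs = 4p + 109.
Before the tax: set 213 − 4p = 4p + 109 → p* = €13, q* = 161.
With the tax collected from consumers, demand (in seller-price terms) shifts: qd = 213 − 4(p + 15).
Solving gives q = 131 with consumers paying €20.5 and producers receiving €5.5 (the €15 wedge).
Burden on consumers: €7.5; on producers: €7.5. (They sum to €15.)
The less price-elastic side of the market bears the larger share of a per-unit tax.

Consumers bear €7.5 per ride; producers bear €7.5 per ride.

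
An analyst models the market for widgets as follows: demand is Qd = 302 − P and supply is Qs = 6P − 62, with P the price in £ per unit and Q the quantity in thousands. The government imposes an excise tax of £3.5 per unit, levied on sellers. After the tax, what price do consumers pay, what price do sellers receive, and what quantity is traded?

Before the tax: set 302 − P = 6P − 62 → P* = £52, Q* = 250.
With the tax collected from sellers, supply shifts: Qs = 6(P − 3.5) − 62.
New equilibrium: consumers pay £55, sellers receive £51.5, Q = 247. (Wedge: Pb − Ps = 3.5.)

Consumers pay £55; sellers receive £51.5; quantity = 247.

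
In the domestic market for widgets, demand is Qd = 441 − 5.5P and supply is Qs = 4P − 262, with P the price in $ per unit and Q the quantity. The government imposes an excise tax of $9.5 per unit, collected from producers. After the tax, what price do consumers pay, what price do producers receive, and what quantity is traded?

Without the tax, 441 − 5.5P = 4P − 262 gives 9.5P = 703, so P* = $74 and Q* = 34.
With the tax collected from producers, supply shifts: Qs = 4(P − 9.5) − 262.
Solving gives Q = 12 with consumers paying $78 and producers receiving $68.5 (the $9.5 wedge).
The less price-elastic side of the market bears the larger share of a per-unit tax.

Consumers pay $78; producers receive $68.5; quantity = 12.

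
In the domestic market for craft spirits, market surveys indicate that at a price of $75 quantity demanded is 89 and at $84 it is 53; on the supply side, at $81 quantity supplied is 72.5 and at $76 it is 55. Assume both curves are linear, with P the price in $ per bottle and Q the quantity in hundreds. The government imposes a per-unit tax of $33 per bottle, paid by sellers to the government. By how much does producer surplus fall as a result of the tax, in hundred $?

Producer surplus falls by $672.32 hundred.

Demand slope: (53 − 89)/(84 − 75) = -4, so Qd = 389 − 4P.
Supply slope: (55 − 72.5)/(76 − 81) = 3.5, so Qs = 3.5P − 211.
Before the tax: set 389 − 4P = 3.5P − 211 → P* = $80, Q* = 69.
With the tax collected from sellers, supply shifts: Qs = 3.5(P − 33) − 211.
Solving gives Q = 7.4 with buyers paying $95.4 and sellers receiving $62.4 (the $33 wedge).
ΔPS is the trapezoid between Q = 7.4 and Q = 69 of height $17.6: ½ · (69 + 7.4) · 17.6 = $672.32.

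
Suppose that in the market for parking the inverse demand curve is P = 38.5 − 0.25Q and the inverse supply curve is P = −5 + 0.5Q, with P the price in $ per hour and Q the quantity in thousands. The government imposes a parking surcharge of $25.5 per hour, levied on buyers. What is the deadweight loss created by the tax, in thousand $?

Deadweight loss = $433.5 thousand.

Inverting to Q(P) form: Qd = 154 − 4P; Qs = 2P + 10.
Before the tax: set 154 − 4P = 2P + 10 → P* = $24, Q* = 58.
With the tax collected from buyers, demand (in seller-price terms) shifts: Qd = 154 − 4(P + 25.5).
Solving gives Q = 24 with buyers paying $32.5 and suppliers receiving $7 (the $25.5 wedge).
Quantity falls by |ΔQ| = |58 − 24| = 34.
DWL = ½ · t · |ΔQ| = ½ · 25.5 · 34 = $433.5.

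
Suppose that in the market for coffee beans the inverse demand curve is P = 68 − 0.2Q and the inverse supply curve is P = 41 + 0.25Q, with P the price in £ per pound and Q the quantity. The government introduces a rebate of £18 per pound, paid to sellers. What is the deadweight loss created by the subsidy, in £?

Deadweight loss = £360.

Inverting to Q(P) form: Qd = 340 − 5P; Qs = 4P − 164.
Without the subsidy, 340 − 5P = 4P − 164 gives 9P = 504, so P* = £56 and Q* = 60.
With a per-unit subsidy paid to sellers, each receives P + 18 per unit sold, so supply becomes Qs = 4(P + 18) − 164.
New equilibrium: buyers pay £48, sellers receive £66, Q = 100. (Wedge: Pb − Ps = −18.)
Quantity rises by |ΔQ| = |60 − 100| = 40.
DWL = ½ · t · |ΔQ| = ½ · 18 · 40 = £360.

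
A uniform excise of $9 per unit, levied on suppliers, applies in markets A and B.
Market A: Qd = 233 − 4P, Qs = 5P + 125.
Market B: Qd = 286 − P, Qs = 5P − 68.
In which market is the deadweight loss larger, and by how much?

Market A, by $56.25.

Market A: pre-tax P* = $12, Q* = 185; post-tax Q = 165; deadweight loss = $90.
Market B: pre-tax P* = $59, Q* = 227; post-tax Q = 219.5; deadweight loss = $33.75.
Difference: $90 vs $33.75 → market A is larger by $56.25.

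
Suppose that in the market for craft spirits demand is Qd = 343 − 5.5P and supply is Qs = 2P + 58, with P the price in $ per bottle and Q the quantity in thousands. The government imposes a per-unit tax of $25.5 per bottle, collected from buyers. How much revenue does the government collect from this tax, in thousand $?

Without the tax, 343 − 5.5P = 2P + 58 gives 7.5P = 285, so P* = $38 and Q* = 134.
With the tax collected from buyers, demand (in seller-price terms) shifts: Qd = 343 − 5.5(P + 25.5).
Solving gives Q = 96.6 with buyers paying $44.8 and producers receiving $19.3 (the $25.5 wedge).
Revenue = t · Q = 25.5 · 96.6 = $2463.3.

Tax revenue = $2463.3 thousand.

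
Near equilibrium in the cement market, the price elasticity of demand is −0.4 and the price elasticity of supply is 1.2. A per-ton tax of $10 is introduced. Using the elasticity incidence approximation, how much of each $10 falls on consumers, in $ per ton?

Incidence ratio: consumers' share ≈ εs / (εs + |εd|) = 1.2 / (1.2 + 0.4) = 0.75.
So consumers bear ≈ 0.75 × $10 = $7.5; suppliers bear $2.5.

Consumers bear ≈ $7.5 per ton.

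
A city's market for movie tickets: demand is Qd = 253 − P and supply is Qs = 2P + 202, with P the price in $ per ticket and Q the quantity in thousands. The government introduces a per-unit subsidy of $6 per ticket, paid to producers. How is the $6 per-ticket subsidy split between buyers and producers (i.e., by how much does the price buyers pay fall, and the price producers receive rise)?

Buyers gain $4 per ticket; producers gain $2 per ticket.

Before the subsidy: set 253 − P = 2P + 202 → P* = $17, Q* = 236.
With a per-unit subsidy paid to producers, each receives P + 6 per unit sold, so supply becomes Qs = 2(P + 6) + 202.
Solving gives Q = 240 with buyers paying $13 and producers receiving $19 (the $6 wedge).
Gain to buyers: $4; to producers: $2. (They sum to $6.)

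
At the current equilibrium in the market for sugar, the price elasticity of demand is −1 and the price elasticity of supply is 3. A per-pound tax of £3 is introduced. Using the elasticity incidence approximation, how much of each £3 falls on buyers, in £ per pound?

Buyers bear ≈ £2.25 per pound.

Incidence ratio: buyers' share ≈ εs / (εs + |εd|) = 3 / (3 + 1) = 0.75.
So buyers bear ≈ 0.75 × £3 = £2.25; sellers bear £0.75.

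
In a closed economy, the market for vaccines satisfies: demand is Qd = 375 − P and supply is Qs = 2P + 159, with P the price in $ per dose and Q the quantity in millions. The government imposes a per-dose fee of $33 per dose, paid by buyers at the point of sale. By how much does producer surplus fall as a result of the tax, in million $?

Before the tax: set 375 − P = 2P + 159 → P* = $72, Q* = 303.
With the tax collected from buyers, demand (in seller-price terms) shifts: Qd = 375 − (P + 33).
New equilibrium: buyers pay $94, producers receive $61, Q = 281. (Wedge: Pb − Ps = 33.)
ΔPS is the trapezoid between Q = 281 and Q = 303 of height $11: ½ · (303 + 281) · 11 = $3212.

Producer surplus falls by $3212 million.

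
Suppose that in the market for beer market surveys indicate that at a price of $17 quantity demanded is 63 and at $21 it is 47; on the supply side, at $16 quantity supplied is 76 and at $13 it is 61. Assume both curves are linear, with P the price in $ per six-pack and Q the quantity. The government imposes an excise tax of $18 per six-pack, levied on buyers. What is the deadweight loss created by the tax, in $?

Deadweight loss = $360.

Demand slope: (47 − 63)/(21 − 17) = -4, so Qd = 131 − 4P.
Supply slope: (61 − 76)/(13 − 16) = 5, so Qs = 5P − 4.
Without the tax, 131 − 4P = 5P − 4 gives 9P = 135, so P* = $15 and Q* = 71.
With the tax collected from buyers, demand (in seller-price terms) shifts: Qd = 131 − 4(P + 18).
Solving gives Q = 31 with buyers paying $25 and producers receiving $7 (the $18 wedge).
Quantity falls by |ΔQ| = |71 − 31| = 40.
DWL = ½ · t · |ΔQ| = ½ · 18 · 40 = $360.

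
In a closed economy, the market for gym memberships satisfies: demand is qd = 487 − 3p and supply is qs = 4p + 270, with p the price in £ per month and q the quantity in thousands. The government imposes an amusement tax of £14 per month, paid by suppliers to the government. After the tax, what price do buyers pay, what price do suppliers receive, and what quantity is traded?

Buyers pay £39; suppliers receive £25; quantity = 370.

Without the tax, 487 − 3p = 4p + 270 gives 7p = 217, so p* = £31 and q* = 394.
With the tax collected from suppliers, supply shifts: qs = 4(p − 14) + 270.
Solving gives q = 370 with buyers paying £39 and suppliers receiving £25 (the £14 wedge).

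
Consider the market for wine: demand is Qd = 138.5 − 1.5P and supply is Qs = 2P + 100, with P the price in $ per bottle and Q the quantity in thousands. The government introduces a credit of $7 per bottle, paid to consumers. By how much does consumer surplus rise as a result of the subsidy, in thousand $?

Before the subsidy: set 138.5 − 1.5P = 2P + 100 → P* = $11, Q* = 122.
With a per-unit subsidy paid to consumers, each effectively pays P − 7, so demand becomes Qd = 138.5 − 1.5(P − 7).
New equilibrium: consumers pay $7, sellers receive $14, Q = 128. (Wedge: Pb − Ps = −7.)
ΔCS is the trapezoid between Q = 128 and Q = 122 of height $4: ½ · (122 + 128) · 4 = $500.

Consumer surplus rises by $500 thousand.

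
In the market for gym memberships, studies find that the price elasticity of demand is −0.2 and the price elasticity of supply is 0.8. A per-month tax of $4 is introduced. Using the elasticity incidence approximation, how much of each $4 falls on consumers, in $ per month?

Incidence ratio: consumers' share ≈ εs / (εs + |εd|) = 0.8 / (0.8 + 0.2) = 0.8.
So consumers bear ≈ 0.8 × $4 = $3.2; suppliers bear $0.8.

Consumers bear ≈ $3.2 per month.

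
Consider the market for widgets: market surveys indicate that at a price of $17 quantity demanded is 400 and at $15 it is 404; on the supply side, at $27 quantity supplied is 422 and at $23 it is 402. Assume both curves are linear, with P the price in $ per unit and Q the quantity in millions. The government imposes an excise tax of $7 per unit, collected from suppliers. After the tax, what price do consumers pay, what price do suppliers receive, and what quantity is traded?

Consumers pay $26; suppliers receive $19; quantity = 382.

Demand slope: (404 − 400)/(15 − 17) = -2, so Qd = 434 − 2P.
Supply slope: (402 − 422)/(23 − 27) = 5, so Qs = 5P + 287.
Without the tax, 434 − 2P = 5P + 287 gives 7P = 147, so P* = $21 and Q* = 392.
With the tax collected from suppliers, supply shifts: Qs = 5(P − 7) + 287.
Solving gives Q = 382 with consumers paying $26 and suppliers receiving $19 (the $7 wedge).
The less price-elastic side of the market bears the larger share of a per-unit tax.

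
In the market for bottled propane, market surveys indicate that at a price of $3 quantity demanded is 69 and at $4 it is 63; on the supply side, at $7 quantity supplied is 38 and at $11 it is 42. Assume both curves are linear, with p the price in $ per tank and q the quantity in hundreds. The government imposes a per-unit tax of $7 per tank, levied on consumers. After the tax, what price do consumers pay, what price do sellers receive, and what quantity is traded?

Consumers pay $9; sellers receive $2; quantity = 33.

Demand slope: (63 − 69)/(4 − 3) = -6, so qd = 87 − 6p.
Supply slope: (42 − 38)/(11 − 7) = 1, so qs = p + 31.
Without the tax, 87 − 6p = p + 31 gives 7p = 56, so p* = $8 and q* = 39.
With the tax collected from consumers, demand (in seller-price terms) shifts: qd = 87 − 6(p + 7).
New equilibrium: consumers pay $9, sellers receive $2, q = 33. (Wedge: pb − ps = 7.)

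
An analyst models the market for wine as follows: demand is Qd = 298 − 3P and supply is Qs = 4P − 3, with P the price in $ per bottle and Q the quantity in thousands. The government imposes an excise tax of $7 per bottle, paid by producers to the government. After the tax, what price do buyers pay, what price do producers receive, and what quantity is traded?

Buyers pay $47; producers receive $40; quantity = 157.

Without the tax, 298 − 3P = 4P − 3 gives 7P = 301, so P* = $43 and Q* = 169.
With the tax collected from producers, supply shifts: Qs = 4(P − 7) − 3.
New equilibrium: buyers pay $47, producers receive $40, Q = 157. (Wedge: Pb − Ps = 7.)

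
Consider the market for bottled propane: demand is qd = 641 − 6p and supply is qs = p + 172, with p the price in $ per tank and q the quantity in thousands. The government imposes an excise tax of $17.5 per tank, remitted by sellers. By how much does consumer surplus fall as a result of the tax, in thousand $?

Consumer surplus falls by $578.75 thousand.

Before the tax: set 641 − 6p = p + 172 → p* = $67, q* = 239.
With the tax collected from sellers, supply shifts: qs = (p − 17.5) + 172.
New equilibrium: consumers pay $69.5, sellers receive $52, q = 224. (Wedge: pb − ps = 17.5.)
ΔCS is the trapezoid between Q = 224 and Q = 239 of height $2.5: ½ · (239 + 224) · 2.5 = $578.75.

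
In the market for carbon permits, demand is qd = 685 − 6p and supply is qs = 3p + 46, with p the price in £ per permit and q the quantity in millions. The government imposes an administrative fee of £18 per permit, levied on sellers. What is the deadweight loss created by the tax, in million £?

Deadweight loss = £324 million.

Before the tax: set 685 − 6p = 3p + 46 → p* = £71, q* = 259.
With the tax collected from sellers, supply shifts: qs = 3(p − 18) + 46.
New equilibrium: buyers pay £77, sellers receive £59, q = 223. (Wedge: pb − ps = 18.)
Quantity falls by |ΔQ| = |259 − 223| = 36.
DWL = ½ · t · |ΔQ| = ½ · 18 · 36 = £324.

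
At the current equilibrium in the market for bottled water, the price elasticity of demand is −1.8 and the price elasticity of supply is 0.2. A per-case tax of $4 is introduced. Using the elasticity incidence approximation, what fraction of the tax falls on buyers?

Buyers' share ≈ 0.1.

Incidence ratio: buyers' share ≈ εs / (εs + |εd|) = 0.2 / (0.2 + 1.8) = 0.1.
Supply is the less elastic side, so buyers bear the smaller share.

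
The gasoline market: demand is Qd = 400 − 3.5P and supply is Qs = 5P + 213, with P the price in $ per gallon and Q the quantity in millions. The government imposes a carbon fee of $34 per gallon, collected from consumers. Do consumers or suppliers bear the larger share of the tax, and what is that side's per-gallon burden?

Before the tax: set 400 − 3.5P = 5P + 213 → P* = $22, Q* = 323.
With the tax collected from consumers, demand (in seller-price terms) shifts: Qd = 400 − 3.5(P + 34).
Solving gives Q = 253 with consumers paying $42 and suppliers receiving $8 (the $34 wedge).
Per-gallon burden: consumers $20, suppliers $14.
Consumers take the larger share because demand is less price-elastic here (demand slope 3.5 vs supply slope 5).

Consumers bear the larger share: $20 per gallon.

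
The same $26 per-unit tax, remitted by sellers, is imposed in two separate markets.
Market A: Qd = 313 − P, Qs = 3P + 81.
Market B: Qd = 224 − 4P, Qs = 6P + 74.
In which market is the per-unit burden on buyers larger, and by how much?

Market A, by $3.9.

Market A: pre-tax P* = $58, Q* = 255; post-tax Q = 235.5; per-unit burden on buyers = $19.5.
Market B: pre-tax P* = $15, Q* = 164; post-tax Q = 101.6; per-unit burden on buyers = $15.6.
Difference: $19.5 vs $15.6 → market A is larger by $3.9.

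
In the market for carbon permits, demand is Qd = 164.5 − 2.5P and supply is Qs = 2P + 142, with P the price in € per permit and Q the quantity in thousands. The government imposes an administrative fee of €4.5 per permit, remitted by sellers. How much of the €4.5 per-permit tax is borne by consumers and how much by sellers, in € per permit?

Consumers bear €2 per permit; sellers bear €2.5 per permit.

Without the tax, 164.5 − 2.5P = 2P + 142 gives 4.5P = 22.5, so P* = €5 and Q* = 152.
With the tax collected from sellers, supply shifts: Qs = 2(P − 4.5) + 142.
Solving gives Q = 147 with consumers paying €7 and sellers receiving €2.5 (the €4.5 wedge).
Burden on consumers: €2; on sellers: €2.5. (They sum to €4.5.)
The less price-elastic side of the market bears the larger share of a per-unit tax.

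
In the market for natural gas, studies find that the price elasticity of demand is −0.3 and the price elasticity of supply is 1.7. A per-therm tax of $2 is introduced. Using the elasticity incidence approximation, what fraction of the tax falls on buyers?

Incidence ratio: buyers' share ≈ εs / (εs + |εd|) = 1.7 / (1.7 + 0.3) = 0.85.
Supply is the more elastic side, so buyers bear the larger share.

Buyers' share ≈ 0.85.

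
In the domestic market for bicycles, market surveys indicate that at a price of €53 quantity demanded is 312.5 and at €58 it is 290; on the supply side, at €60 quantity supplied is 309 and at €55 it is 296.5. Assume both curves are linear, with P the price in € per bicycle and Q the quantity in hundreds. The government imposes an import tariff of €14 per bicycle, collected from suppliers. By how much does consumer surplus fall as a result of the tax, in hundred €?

Consumer surplus falls by €1438.75 hundred.

Demand slope: (290 − 312.5)/(58 − 53) = -4.5, so Qd = 551 − 4.5P.
Supply slope: (296.5 − 309)/(55 − 60) = 2.5, so Qs = 2.5P + 159.
Before the tax: set 551 − 4.5P = 2.5P + 159 → P* = €56, Q* = 299.
With the tax collected from suppliers, supply shifts: Qs = 2.5(P − 14) + 159.
New equilibrium: buyers pay €61, suppliers receive €47, Q = 276.5. (Wedge: Pb − Ps = 14.)
ΔCS is the trapezoid between Q = 276.5 and Q = 299 of height €5: ½ · (299 + 276.5) · 5 = €1438.75.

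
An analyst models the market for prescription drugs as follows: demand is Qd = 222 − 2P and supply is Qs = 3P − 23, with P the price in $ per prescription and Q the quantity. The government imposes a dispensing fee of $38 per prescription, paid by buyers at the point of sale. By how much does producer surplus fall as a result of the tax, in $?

Producer surplus falls by $1538.24.

Before the tax: set 222 − 2P = 3P − 23 → P* = $49, Q* = 124.
With the tax collected from buyers, demand (in seller-price terms) shifts: Qd = 222 − 2(P + 38).
Solving gives Q = 78.4 with buyers paying $71.8 and sellers receiving $33.8 (the $38 wedge).
ΔPS is the trapezoid between Q = 78.4 and Q = 124 of height $15.2: ½ · (124 + 78.4) · 15.2 = $1538.24.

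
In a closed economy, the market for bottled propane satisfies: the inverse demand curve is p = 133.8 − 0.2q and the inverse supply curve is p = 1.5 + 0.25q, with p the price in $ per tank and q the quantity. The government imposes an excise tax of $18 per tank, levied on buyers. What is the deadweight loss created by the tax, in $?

Inverting to q(p) form: qd = 669 − 5p; qs = 4p − 6.
Before the tax: set 669 − 5p = 4p − 6 → p* = $75, q* = 294.
With the tax collected from buyers, demand (in seller-price terms) shifts: qd = 669 − 5(p + 18).
Solving gives q = 254 with buyers paying $83 and producers receiving $65 (the $18 wedge).
Quantity falls by |ΔQ| = |294 − 254| = 40.
DWL = ½ · t · |ΔQ| = ½ · 18 · 40 = $360.

Deadweight loss = $360.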